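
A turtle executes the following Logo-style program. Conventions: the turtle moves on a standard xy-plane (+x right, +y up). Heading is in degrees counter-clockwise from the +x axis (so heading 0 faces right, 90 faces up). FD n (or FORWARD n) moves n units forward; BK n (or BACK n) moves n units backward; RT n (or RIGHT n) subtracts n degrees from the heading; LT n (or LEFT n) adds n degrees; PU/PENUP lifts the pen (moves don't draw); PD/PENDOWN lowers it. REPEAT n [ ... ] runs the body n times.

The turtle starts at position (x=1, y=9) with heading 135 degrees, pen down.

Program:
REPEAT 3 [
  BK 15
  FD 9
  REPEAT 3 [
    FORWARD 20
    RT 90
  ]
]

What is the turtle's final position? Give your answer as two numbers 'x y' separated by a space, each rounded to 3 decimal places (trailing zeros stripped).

Executing turtle program step by step:
Start: pos=(1,9), heading=135, pen down
REPEAT 3 [
  -- iteration 1/3 --
  BK 15: (1,9) -> (11.607,-1.607) [heading=135, draw]
  FD 9: (11.607,-1.607) -> (5.243,4.757) [heading=135, draw]
  REPEAT 3 [
    -- iteration 1/3 --
    FD 20: (5.243,4.757) -> (-8.899,18.899) [heading=135, draw]
    RT 90: heading 135 -> 45
    -- iteration 2/3 --
    FD 20: (-8.899,18.899) -> (5.243,33.042) [heading=45, draw]
    RT 90: heading 45 -> 315
    -- iteration 3/3 --
    FD 20: (5.243,33.042) -> (19.385,18.899) [heading=315, draw]
    RT 90: heading 315 -> 225
  ]
  -- iteration 2/3 --
  BK 15: (19.385,18.899) -> (29.991,29.506) [heading=225, draw]
  FD 9: (29.991,29.506) -> (23.627,23.142) [heading=225, draw]
  REPEAT 3 [
    -- iteration 1/3 --
    FD 20: (23.627,23.142) -> (9.485,9) [heading=225, draw]
    RT 90: heading 225 -> 135
    -- iteration 2/3 --
    FD 20: (9.485,9) -> (-4.657,23.142) [heading=135, draw]
    RT 90: heading 135 -> 45
    -- iteration 3/3 --
    FD 20: (-4.657,23.142) -> (9.485,37.284) [heading=45, draw]
    RT 90: heading 45 -> 315
  ]
  -- iteration 3/3 --
  BK 15: (9.485,37.284) -> (-1.121,47.891) [heading=315, draw]
  FD 9: (-1.121,47.891) -> (5.243,41.527) [heading=315, draw]
  REPEAT 3 [
    -- iteration 1/3 --
    FD 20: (5.243,41.527) -> (19.385,27.385) [heading=315, draw]
    RT 90: heading 315 -> 225
    -- iteration 2/3 --
    FD 20: (19.385,27.385) -> (5.243,13.243) [heading=225, draw]
    RT 90: heading 225 -> 135
    -- iteration 3/3 --
    FD 20: (5.243,13.243) -> (-8.899,27.385) [heading=135, draw]
    RT 90: heading 135 -> 45
  ]
]
Final: pos=(-8.899,27.385), heading=45, 15 segment(s) drawn

Answer: -8.899 27.385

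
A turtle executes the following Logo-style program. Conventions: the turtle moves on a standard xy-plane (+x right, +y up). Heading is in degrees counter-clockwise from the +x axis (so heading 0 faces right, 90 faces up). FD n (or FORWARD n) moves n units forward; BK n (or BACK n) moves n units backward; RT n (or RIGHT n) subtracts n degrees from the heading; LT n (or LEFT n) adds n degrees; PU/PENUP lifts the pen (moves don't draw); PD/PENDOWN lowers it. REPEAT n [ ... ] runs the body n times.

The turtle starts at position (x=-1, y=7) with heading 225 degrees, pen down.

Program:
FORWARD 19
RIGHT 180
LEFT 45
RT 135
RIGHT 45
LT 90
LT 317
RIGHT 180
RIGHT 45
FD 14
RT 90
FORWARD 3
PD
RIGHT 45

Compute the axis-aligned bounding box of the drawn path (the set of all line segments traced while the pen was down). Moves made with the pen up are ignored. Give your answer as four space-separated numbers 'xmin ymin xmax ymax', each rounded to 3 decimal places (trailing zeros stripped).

Executing turtle program step by step:
Start: pos=(-1,7), heading=225, pen down
FD 19: (-1,7) -> (-14.435,-6.435) [heading=225, draw]
RT 180: heading 225 -> 45
LT 45: heading 45 -> 90
RT 135: heading 90 -> 315
RT 45: heading 315 -> 270
LT 90: heading 270 -> 0
LT 317: heading 0 -> 317
RT 180: heading 317 -> 137
RT 45: heading 137 -> 92
FD 14: (-14.435,-6.435) -> (-14.924,7.556) [heading=92, draw]
RT 90: heading 92 -> 2
FD 3: (-14.924,7.556) -> (-11.925,7.661) [heading=2, draw]
PD: pen down
RT 45: heading 2 -> 317
Final: pos=(-11.925,7.661), heading=317, 3 segment(s) drawn

Segment endpoints: x in {-14.924, -14.435, -11.925, -1}, y in {-6.435, 7, 7.556, 7.661}
xmin=-14.924, ymin=-6.435, xmax=-1, ymax=7.661

Answer: -14.924 -6.435 -1 7.661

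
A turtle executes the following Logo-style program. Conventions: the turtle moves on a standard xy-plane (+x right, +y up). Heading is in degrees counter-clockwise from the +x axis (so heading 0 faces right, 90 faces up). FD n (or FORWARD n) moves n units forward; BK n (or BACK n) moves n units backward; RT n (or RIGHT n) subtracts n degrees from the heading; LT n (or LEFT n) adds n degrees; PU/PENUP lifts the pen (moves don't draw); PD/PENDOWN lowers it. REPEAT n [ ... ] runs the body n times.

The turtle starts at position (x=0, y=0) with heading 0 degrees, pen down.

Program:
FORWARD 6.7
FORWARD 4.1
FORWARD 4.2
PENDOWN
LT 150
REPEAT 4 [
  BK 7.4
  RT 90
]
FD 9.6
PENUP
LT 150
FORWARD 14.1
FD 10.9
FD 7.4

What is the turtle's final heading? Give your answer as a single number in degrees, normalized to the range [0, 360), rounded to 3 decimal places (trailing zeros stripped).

Executing turtle program step by step:
Start: pos=(0,0), heading=0, pen down
FD 6.7: (0,0) -> (6.7,0) [heading=0, draw]
FD 4.1: (6.7,0) -> (10.8,0) [heading=0, draw]
FD 4.2: (10.8,0) -> (15,0) [heading=0, draw]
PD: pen down
LT 150: heading 0 -> 150
REPEAT 4 [
  -- iteration 1/4 --
  BK 7.4: (15,0) -> (21.409,-3.7) [heading=150, draw]
  RT 90: heading 150 -> 60
  -- iteration 2/4 --
  BK 7.4: (21.409,-3.7) -> (17.709,-10.109) [heading=60, draw]
  RT 90: heading 60 -> 330
  -- iteration 3/4 --
  BK 7.4: (17.709,-10.109) -> (11.3,-6.409) [heading=330, draw]
  RT 90: heading 330 -> 240
  -- iteration 4/4 --
  BK 7.4: (11.3,-6.409) -> (15,0) [heading=240, draw]
  RT 90: heading 240 -> 150
]
FD 9.6: (15,0) -> (6.686,4.8) [heading=150, draw]
PU: pen up
LT 150: heading 150 -> 300
FD 14.1: (6.686,4.8) -> (13.736,-7.411) [heading=300, move]
FD 10.9: (13.736,-7.411) -> (19.186,-16.851) [heading=300, move]
FD 7.4: (19.186,-16.851) -> (22.886,-23.259) [heading=300, move]
Final: pos=(22.886,-23.259), heading=300, 8 segment(s) drawn

Answer: 300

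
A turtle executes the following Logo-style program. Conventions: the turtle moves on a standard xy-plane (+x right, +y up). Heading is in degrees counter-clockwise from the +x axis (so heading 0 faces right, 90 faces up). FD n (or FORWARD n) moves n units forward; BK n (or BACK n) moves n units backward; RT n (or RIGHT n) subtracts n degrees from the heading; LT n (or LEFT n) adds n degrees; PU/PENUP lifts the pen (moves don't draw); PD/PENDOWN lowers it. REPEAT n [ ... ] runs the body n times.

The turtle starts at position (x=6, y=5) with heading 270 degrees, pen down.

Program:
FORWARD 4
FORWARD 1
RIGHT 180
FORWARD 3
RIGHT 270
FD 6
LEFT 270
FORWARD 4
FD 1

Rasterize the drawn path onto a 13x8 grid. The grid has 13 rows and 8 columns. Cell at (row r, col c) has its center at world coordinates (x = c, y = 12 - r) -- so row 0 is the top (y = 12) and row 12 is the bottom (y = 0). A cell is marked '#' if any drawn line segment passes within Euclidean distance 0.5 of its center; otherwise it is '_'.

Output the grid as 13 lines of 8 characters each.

Segment 0: (6,5) -> (6,1)
Segment 1: (6,1) -> (6,0)
Segment 2: (6,0) -> (6,3)
Segment 3: (6,3) -> (-0,3)
Segment 4: (-0,3) -> (-0,7)
Segment 5: (-0,7) -> (-0,8)

Answer: ________
________
________
________
#_______
#_______
#_______
#_____#_
#_____#_
#######_
______#_
______#_
______#_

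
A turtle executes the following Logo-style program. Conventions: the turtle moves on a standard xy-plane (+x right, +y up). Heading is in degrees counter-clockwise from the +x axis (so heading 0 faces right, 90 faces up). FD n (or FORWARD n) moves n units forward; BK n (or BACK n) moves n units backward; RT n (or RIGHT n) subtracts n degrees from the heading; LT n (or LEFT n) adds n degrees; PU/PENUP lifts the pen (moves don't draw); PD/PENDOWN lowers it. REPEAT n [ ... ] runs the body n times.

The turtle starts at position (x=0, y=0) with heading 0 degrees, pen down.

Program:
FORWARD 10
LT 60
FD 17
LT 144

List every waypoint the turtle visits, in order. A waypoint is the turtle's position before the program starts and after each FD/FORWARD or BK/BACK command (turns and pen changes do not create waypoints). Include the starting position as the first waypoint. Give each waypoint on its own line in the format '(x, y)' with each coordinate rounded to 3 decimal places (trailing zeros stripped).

Answer: (0, 0)
(10, 0)
(18.5, 14.722)

Derivation:
Executing turtle program step by step:
Start: pos=(0,0), heading=0, pen down
FD 10: (0,0) -> (10,0) [heading=0, draw]
LT 60: heading 0 -> 60
FD 17: (10,0) -> (18.5,14.722) [heading=60, draw]
LT 144: heading 60 -> 204
Final: pos=(18.5,14.722), heading=204, 2 segment(s) drawn
Waypoints (3 total):
(0, 0)
(10, 0)
(18.5, 14.722)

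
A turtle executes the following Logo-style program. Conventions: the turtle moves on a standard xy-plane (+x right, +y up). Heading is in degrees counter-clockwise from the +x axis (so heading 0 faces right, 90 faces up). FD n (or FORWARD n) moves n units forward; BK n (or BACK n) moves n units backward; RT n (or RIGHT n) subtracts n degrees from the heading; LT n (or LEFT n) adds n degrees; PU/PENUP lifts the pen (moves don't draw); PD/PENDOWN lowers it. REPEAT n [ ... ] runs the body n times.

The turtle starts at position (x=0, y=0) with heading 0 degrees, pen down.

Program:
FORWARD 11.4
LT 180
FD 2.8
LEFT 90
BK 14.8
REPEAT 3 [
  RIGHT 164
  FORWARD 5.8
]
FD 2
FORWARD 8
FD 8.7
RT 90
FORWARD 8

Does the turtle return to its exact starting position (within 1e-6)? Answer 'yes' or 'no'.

Answer: no

Derivation:
Executing turtle program step by step:
Start: pos=(0,0), heading=0, pen down
FD 11.4: (0,0) -> (11.4,0) [heading=0, draw]
LT 180: heading 0 -> 180
FD 2.8: (11.4,0) -> (8.6,0) [heading=180, draw]
LT 90: heading 180 -> 270
BK 14.8: (8.6,0) -> (8.6,14.8) [heading=270, draw]
REPEAT 3 [
  -- iteration 1/3 --
  RT 164: heading 270 -> 106
  FD 5.8: (8.6,14.8) -> (7.001,20.375) [heading=106, draw]
  -- iteration 2/3 --
  RT 164: heading 106 -> 302
  FD 5.8: (7.001,20.375) -> (10.075,15.457) [heading=302, draw]
  -- iteration 3/3 --
  RT 164: heading 302 -> 138
  FD 5.8: (10.075,15.457) -> (5.765,19.338) [heading=138, draw]
]
FD 2: (5.765,19.338) -> (4.278,20.676) [heading=138, draw]
FD 8: (4.278,20.676) -> (-1.667,26.029) [heading=138, draw]
FD 8.7: (-1.667,26.029) -> (-8.132,31.85) [heading=138, draw]
RT 90: heading 138 -> 48
FD 8: (-8.132,31.85) -> (-2.779,37.795) [heading=48, draw]
Final: pos=(-2.779,37.795), heading=48, 10 segment(s) drawn

Start position: (0, 0)
Final position: (-2.779, 37.795)
Distance = 37.898; >= 1e-6 -> NOT closed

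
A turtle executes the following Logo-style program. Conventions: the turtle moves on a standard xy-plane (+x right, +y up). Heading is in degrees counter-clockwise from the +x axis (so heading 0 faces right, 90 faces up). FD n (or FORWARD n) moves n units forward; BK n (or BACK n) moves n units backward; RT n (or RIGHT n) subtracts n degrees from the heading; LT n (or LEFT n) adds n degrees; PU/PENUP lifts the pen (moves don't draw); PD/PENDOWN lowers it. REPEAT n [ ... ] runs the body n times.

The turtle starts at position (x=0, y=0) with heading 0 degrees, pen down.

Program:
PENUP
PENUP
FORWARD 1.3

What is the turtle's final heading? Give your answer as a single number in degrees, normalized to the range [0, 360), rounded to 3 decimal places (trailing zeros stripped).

Executing turtle program step by step:
Start: pos=(0,0), heading=0, pen down
PU: pen up
PU: pen up
FD 1.3: (0,0) -> (1.3,0) [heading=0, move]
Final: pos=(1.3,0), heading=0, 0 segment(s) drawn

Answer: 0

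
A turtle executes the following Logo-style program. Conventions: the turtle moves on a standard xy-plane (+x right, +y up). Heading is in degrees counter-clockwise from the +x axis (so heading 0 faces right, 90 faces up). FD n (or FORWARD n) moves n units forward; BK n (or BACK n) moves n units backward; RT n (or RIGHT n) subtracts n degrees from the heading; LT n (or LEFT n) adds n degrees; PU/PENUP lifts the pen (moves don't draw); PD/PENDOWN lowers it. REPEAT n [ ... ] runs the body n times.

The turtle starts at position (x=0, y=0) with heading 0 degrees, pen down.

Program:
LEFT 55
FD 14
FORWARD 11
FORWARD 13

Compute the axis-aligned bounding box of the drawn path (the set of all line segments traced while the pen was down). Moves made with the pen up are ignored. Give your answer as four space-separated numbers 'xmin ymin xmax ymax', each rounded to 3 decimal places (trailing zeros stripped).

Executing turtle program step by step:
Start: pos=(0,0), heading=0, pen down
LT 55: heading 0 -> 55
FD 14: (0,0) -> (8.03,11.468) [heading=55, draw]
FD 11: (8.03,11.468) -> (14.339,20.479) [heading=55, draw]
FD 13: (14.339,20.479) -> (21.796,31.128) [heading=55, draw]
Final: pos=(21.796,31.128), heading=55, 3 segment(s) drawn

Segment endpoints: x in {0, 8.03, 14.339, 21.796}, y in {0, 11.468, 20.479, 31.128}
xmin=0, ymin=0, xmax=21.796, ymax=31.128

Answer: 0 0 21.796 31.128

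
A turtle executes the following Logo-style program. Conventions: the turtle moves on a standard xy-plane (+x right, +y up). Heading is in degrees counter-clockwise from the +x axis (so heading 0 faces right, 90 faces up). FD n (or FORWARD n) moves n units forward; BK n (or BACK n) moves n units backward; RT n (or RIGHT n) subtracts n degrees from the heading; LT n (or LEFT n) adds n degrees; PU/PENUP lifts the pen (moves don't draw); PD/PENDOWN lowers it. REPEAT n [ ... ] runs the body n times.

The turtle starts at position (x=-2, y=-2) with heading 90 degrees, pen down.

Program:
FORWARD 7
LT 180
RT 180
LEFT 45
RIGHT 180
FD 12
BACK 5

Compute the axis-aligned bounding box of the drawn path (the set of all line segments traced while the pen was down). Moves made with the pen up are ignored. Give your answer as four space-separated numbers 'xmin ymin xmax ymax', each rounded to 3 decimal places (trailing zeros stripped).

Executing turtle program step by step:
Start: pos=(-2,-2), heading=90, pen down
FD 7: (-2,-2) -> (-2,5) [heading=90, draw]
LT 180: heading 90 -> 270
RT 180: heading 270 -> 90
LT 45: heading 90 -> 135
RT 180: heading 135 -> 315
FD 12: (-2,5) -> (6.485,-3.485) [heading=315, draw]
BK 5: (6.485,-3.485) -> (2.95,0.05) [heading=315, draw]
Final: pos=(2.95,0.05), heading=315, 3 segment(s) drawn

Segment endpoints: x in {-2, -2, 2.95, 6.485}, y in {-3.485, -2, 0.05, 5}
xmin=-2, ymin=-3.485, xmax=6.485, ymax=5

Answer: -2 -3.485 6.485 5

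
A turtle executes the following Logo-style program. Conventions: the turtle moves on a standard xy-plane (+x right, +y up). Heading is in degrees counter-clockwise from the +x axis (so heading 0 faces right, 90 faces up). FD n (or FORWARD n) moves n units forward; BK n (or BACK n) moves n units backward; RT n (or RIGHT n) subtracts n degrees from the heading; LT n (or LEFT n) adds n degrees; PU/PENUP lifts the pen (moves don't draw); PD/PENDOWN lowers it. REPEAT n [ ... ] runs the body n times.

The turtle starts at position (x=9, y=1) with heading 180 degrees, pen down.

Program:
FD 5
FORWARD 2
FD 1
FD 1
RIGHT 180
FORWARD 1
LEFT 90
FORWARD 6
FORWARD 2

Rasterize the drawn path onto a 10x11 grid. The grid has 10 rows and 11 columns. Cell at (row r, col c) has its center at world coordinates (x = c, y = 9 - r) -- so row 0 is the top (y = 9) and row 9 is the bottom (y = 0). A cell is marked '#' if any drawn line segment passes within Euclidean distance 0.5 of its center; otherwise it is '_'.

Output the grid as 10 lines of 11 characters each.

Segment 0: (9,1) -> (4,1)
Segment 1: (4,1) -> (2,1)
Segment 2: (2,1) -> (1,1)
Segment 3: (1,1) -> (0,1)
Segment 4: (0,1) -> (1,1)
Segment 5: (1,1) -> (1,7)
Segment 6: (1,7) -> (1,9)

Answer: _#_________
_#_________
_#_________
_#_________
_#_________
_#_________
_#_________
_#_________
##########_
___________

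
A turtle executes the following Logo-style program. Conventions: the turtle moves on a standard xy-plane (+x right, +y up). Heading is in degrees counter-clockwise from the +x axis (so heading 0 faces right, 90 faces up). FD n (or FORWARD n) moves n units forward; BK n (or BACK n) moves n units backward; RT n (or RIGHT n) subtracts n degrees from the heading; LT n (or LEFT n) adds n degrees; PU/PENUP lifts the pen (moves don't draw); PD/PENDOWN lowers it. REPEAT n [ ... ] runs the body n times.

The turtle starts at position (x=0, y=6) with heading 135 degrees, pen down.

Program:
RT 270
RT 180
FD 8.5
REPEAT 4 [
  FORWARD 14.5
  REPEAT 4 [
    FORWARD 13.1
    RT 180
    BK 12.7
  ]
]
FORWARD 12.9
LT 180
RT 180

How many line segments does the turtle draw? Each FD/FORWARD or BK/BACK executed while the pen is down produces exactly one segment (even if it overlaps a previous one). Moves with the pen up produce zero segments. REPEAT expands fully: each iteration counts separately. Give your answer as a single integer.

Executing turtle program step by step:
Start: pos=(0,6), heading=135, pen down
RT 270: heading 135 -> 225
RT 180: heading 225 -> 45
FD 8.5: (0,6) -> (6.01,12.01) [heading=45, draw]
REPEAT 4 [
  -- iteration 1/4 --
  FD 14.5: (6.01,12.01) -> (16.263,22.263) [heading=45, draw]
  REPEAT 4 [
    -- iteration 1/4 --
    FD 13.1: (16.263,22.263) -> (25.527,31.527) [heading=45, draw]
    RT 180: heading 45 -> 225
    BK 12.7: (25.527,31.527) -> (34.507,40.507) [heading=225, draw]
    -- iteration 2/4 --
    FD 13.1: (34.507,40.507) -> (25.244,31.244) [heading=225, draw]
    RT 180: heading 225 -> 45
    BK 12.7: (25.244,31.244) -> (16.263,22.263) [heading=45, draw]
    -- iteration 3/4 --
    FD 13.1: (16.263,22.263) -> (25.527,31.527) [heading=45, draw]
    RT 180: heading 45 -> 225
    BK 12.7: (25.527,31.527) -> (34.507,40.507) [heading=225, draw]
    -- iteration 4/4 --
    FD 13.1: (34.507,40.507) -> (25.244,31.244) [heading=225, draw]
    RT 180: heading 225 -> 45
    BK 12.7: (25.244,31.244) -> (16.263,22.263) [heading=45, draw]
  ]
  -- iteration 2/4 --
  FD 14.5: (16.263,22.263) -> (26.517,32.517) [heading=45, draw]
  REPEAT 4 [
    -- iteration 1/4 --
    FD 13.1: (26.517,32.517) -> (35.78,41.78) [heading=45, draw]
    RT 180: heading 45 -> 225
    BK 12.7: (35.78,41.78) -> (44.76,50.76) [heading=225, draw]
    -- iteration 2/4 --
    FD 13.1: (44.76,50.76) -> (35.497,41.497) [heading=225, draw]
    RT 180: heading 225 -> 45
    BK 12.7: (35.497,41.497) -> (26.517,32.517) [heading=45, draw]
    -- iteration 3/4 --
    FD 13.1: (26.517,32.517) -> (35.78,41.78) [heading=45, draw]
    RT 180: heading 45 -> 225
    BK 12.7: (35.78,41.78) -> (44.76,50.76) [heading=225, draw]
    -- iteration 4/4 --
    FD 13.1: (44.76,50.76) -> (35.497,41.497) [heading=225, draw]
    RT 180: heading 225 -> 45
    BK 12.7: (35.497,41.497) -> (26.517,32.517) [heading=45, draw]
  ]
  -- iteration 3/4 --
  FD 14.5: (26.517,32.517) -> (36.77,42.77) [heading=45, draw]
  REPEAT 4 [
    -- iteration 1/4 --
    FD 13.1: (36.77,42.77) -> (46.033,52.033) [heading=45, draw]
    RT 180: heading 45 -> 225
    BK 12.7: (46.033,52.033) -> (55.013,61.013) [heading=225, draw]
    -- iteration 2/4 --
    FD 13.1: (55.013,61.013) -> (45.75,51.75) [heading=225, draw]
    RT 180: heading 225 -> 45
    BK 12.7: (45.75,51.75) -> (36.77,42.77) [heading=45, draw]
    -- iteration 3/4 --
    FD 13.1: (36.77,42.77) -> (46.033,52.033) [heading=45, draw]
    RT 180: heading 45 -> 225
    BK 12.7: (46.033,52.033) -> (55.013,61.013) [heading=225, draw]
    -- iteration 4/4 --
    FD 13.1: (55.013,61.013) -> (45.75,51.75) [heading=225, draw]
    RT 180: heading 225 -> 45
    BK 12.7: (45.75,51.75) -> (36.77,42.77) [heading=45, draw]
  ]
  -- iteration 4/4 --
  FD 14.5: (36.77,42.77) -> (47.023,53.023) [heading=45, draw]
  REPEAT 4 [
    -- iteration 1/4 --
    FD 13.1: (47.023,53.023) -> (56.286,62.286) [heading=45, draw]
    RT 180: heading 45 -> 225
    BK 12.7: (56.286,62.286) -> (65.266,71.266) [heading=225, draw]
    -- iteration 2/4 --
    FD 13.1: (65.266,71.266) -> (56.003,62.003) [heading=225, draw]
    RT 180: heading 225 -> 45
    BK 12.7: (56.003,62.003) -> (47.023,53.023) [heading=45, draw]
    -- iteration 3/4 --
    FD 13.1: (47.023,53.023) -> (56.286,62.286) [heading=45, draw]
    RT 180: heading 45 -> 225
    BK 12.7: (56.286,62.286) -> (65.266,71.266) [heading=225, draw]
    -- iteration 4/4 --
    FD 13.1: (65.266,71.266) -> (56.003,62.003) [heading=225, draw]
    RT 180: heading 225 -> 45
    BK 12.7: (56.003,62.003) -> (47.023,53.023) [heading=45, draw]
  ]
]
FD 12.9: (47.023,53.023) -> (56.144,62.144) [heading=45, draw]
LT 180: heading 45 -> 225
RT 180: heading 225 -> 45
Final: pos=(56.144,62.144), heading=45, 38 segment(s) drawn
Segments drawn: 38

Answer: 38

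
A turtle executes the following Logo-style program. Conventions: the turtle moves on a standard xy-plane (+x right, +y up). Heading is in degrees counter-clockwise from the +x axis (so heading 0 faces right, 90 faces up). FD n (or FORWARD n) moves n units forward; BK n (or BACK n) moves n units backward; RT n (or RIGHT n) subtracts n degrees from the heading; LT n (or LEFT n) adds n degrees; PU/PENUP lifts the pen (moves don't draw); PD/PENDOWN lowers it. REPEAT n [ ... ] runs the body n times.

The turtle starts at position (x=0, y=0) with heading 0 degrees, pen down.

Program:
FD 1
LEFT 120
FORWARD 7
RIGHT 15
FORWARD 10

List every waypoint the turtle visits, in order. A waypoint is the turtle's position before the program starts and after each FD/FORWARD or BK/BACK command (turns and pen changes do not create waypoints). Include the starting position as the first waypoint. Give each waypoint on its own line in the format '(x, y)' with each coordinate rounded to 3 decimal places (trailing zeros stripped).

Executing turtle program step by step:
Start: pos=(0,0), heading=0, pen down
FD 1: (0,0) -> (1,0) [heading=0, draw]
LT 120: heading 0 -> 120
FD 7: (1,0) -> (-2.5,6.062) [heading=120, draw]
RT 15: heading 120 -> 105
FD 10: (-2.5,6.062) -> (-5.088,15.721) [heading=105, draw]
Final: pos=(-5.088,15.721), heading=105, 3 segment(s) drawn
Waypoints (4 total):
(0, 0)
(1, 0)
(-2.5, 6.062)
(-5.088, 15.721)

Answer: (0, 0)
(1, 0)
(-2.5, 6.062)
(-5.088, 15.721)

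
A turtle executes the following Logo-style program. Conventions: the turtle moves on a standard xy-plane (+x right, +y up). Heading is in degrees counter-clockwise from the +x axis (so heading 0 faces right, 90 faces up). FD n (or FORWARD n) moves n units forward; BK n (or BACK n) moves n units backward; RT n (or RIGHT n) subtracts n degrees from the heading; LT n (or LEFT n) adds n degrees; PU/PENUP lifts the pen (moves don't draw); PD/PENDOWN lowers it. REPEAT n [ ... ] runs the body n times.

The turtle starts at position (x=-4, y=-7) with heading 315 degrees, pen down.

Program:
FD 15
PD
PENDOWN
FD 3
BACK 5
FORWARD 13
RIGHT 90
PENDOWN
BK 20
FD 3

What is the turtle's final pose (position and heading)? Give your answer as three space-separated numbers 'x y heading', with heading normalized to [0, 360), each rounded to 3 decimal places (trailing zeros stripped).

Executing turtle program step by step:
Start: pos=(-4,-7), heading=315, pen down
FD 15: (-4,-7) -> (6.607,-17.607) [heading=315, draw]
PD: pen down
PD: pen down
FD 3: (6.607,-17.607) -> (8.728,-19.728) [heading=315, draw]
BK 5: (8.728,-19.728) -> (5.192,-16.192) [heading=315, draw]
FD 13: (5.192,-16.192) -> (14.385,-25.385) [heading=315, draw]
RT 90: heading 315 -> 225
PD: pen down
BK 20: (14.385,-25.385) -> (28.527,-11.243) [heading=225, draw]
FD 3: (28.527,-11.243) -> (26.406,-13.364) [heading=225, draw]
Final: pos=(26.406,-13.364), heading=225, 6 segment(s) drawn

Answer: 26.406 -13.364 225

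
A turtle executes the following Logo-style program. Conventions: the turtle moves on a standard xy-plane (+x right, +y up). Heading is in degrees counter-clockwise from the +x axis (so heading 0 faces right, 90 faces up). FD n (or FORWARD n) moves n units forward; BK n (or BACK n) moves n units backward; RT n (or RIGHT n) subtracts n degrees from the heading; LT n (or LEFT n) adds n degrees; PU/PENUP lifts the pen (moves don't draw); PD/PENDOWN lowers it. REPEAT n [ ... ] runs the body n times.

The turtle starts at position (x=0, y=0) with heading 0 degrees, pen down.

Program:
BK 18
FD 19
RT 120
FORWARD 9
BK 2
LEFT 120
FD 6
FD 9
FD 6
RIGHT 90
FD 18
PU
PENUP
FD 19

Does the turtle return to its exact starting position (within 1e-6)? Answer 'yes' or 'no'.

Answer: no

Derivation:
Executing turtle program step by step:
Start: pos=(0,0), heading=0, pen down
BK 18: (0,0) -> (-18,0) [heading=0, draw]
FD 19: (-18,0) -> (1,0) [heading=0, draw]
RT 120: heading 0 -> 240
FD 9: (1,0) -> (-3.5,-7.794) [heading=240, draw]
BK 2: (-3.5,-7.794) -> (-2.5,-6.062) [heading=240, draw]
LT 120: heading 240 -> 0
FD 6: (-2.5,-6.062) -> (3.5,-6.062) [heading=0, draw]
FD 9: (3.5,-6.062) -> (12.5,-6.062) [heading=0, draw]
FD 6: (12.5,-6.062) -> (18.5,-6.062) [heading=0, draw]
RT 90: heading 0 -> 270
FD 18: (18.5,-6.062) -> (18.5,-24.062) [heading=270, draw]
PU: pen up
PU: pen up
FD 19: (18.5,-24.062) -> (18.5,-43.062) [heading=270, move]
Final: pos=(18.5,-43.062), heading=270, 8 segment(s) drawn

Start position: (0, 0)
Final position: (18.5, -43.062)
Distance = 46.868; >= 1e-6 -> NOT closed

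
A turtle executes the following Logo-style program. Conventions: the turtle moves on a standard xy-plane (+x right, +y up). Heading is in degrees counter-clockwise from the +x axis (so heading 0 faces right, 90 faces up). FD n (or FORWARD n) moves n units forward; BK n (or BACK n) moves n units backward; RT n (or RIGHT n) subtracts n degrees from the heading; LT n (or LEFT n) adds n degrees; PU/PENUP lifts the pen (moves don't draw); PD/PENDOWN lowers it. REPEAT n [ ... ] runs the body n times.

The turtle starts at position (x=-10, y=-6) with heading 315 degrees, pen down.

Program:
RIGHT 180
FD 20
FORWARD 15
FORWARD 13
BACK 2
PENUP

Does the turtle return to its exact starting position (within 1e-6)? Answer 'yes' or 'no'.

Executing turtle program step by step:
Start: pos=(-10,-6), heading=315, pen down
RT 180: heading 315 -> 135
FD 20: (-10,-6) -> (-24.142,8.142) [heading=135, draw]
FD 15: (-24.142,8.142) -> (-34.749,18.749) [heading=135, draw]
FD 13: (-34.749,18.749) -> (-43.941,27.941) [heading=135, draw]
BK 2: (-43.941,27.941) -> (-42.527,26.527) [heading=135, draw]
PU: pen up
Final: pos=(-42.527,26.527), heading=135, 4 segment(s) drawn

Start position: (-10, -6)
Final position: (-42.527, 26.527)
Distance = 46; >= 1e-6 -> NOT closed

Answer: no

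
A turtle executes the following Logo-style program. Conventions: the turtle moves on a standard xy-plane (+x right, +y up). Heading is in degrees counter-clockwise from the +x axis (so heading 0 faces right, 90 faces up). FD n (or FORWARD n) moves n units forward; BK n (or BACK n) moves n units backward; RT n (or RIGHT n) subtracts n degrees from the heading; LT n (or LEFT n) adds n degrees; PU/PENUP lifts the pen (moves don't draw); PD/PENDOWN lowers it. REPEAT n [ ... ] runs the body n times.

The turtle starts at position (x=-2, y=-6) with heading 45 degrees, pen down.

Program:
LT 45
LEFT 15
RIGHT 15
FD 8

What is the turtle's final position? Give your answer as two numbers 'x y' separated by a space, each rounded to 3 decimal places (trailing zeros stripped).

Executing turtle program step by step:
Start: pos=(-2,-6), heading=45, pen down
LT 45: heading 45 -> 90
LT 15: heading 90 -> 105
RT 15: heading 105 -> 90
FD 8: (-2,-6) -> (-2,2) [heading=90, draw]
Final: pos=(-2,2), heading=90, 1 segment(s) drawn

Answer: -2 2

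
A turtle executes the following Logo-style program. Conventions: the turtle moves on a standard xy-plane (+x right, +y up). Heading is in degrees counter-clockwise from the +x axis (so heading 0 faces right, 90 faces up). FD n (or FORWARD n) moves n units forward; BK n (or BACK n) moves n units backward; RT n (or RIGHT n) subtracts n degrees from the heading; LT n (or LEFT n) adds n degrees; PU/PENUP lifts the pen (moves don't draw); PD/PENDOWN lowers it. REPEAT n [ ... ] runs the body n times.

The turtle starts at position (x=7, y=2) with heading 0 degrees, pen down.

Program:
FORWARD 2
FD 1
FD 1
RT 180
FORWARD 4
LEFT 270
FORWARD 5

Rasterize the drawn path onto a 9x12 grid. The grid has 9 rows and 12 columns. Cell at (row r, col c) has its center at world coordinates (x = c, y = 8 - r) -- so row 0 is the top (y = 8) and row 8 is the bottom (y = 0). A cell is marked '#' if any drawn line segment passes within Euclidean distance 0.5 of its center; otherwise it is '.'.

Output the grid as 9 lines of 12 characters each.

Segment 0: (7,2) -> (9,2)
Segment 1: (9,2) -> (10,2)
Segment 2: (10,2) -> (11,2)
Segment 3: (11,2) -> (7,2)
Segment 4: (7,2) -> (7,7)

Answer: ............
.......#....
.......#....
.......#....
.......#....
.......#....
.......#####
............
............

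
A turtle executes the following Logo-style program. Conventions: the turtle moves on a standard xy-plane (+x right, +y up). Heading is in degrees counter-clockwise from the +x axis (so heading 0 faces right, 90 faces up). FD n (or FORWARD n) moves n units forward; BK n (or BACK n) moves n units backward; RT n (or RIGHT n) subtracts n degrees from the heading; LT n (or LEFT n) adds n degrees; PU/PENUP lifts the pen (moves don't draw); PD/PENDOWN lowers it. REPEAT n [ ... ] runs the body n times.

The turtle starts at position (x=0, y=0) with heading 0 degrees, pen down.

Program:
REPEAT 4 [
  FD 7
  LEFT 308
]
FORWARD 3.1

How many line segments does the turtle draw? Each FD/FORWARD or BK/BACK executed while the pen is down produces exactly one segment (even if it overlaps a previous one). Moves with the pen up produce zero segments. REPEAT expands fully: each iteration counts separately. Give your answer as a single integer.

Executing turtle program step by step:
Start: pos=(0,0), heading=0, pen down
REPEAT 4 [
  -- iteration 1/4 --
  FD 7: (0,0) -> (7,0) [heading=0, draw]
  LT 308: heading 0 -> 308
  -- iteration 2/4 --
  FD 7: (7,0) -> (11.31,-5.516) [heading=308, draw]
  LT 308: heading 308 -> 256
  -- iteration 3/4 --
  FD 7: (11.31,-5.516) -> (9.616,-12.308) [heading=256, draw]
  LT 308: heading 256 -> 204
  -- iteration 4/4 --
  FD 7: (9.616,-12.308) -> (3.221,-15.155) [heading=204, draw]
  LT 308: heading 204 -> 152
]
FD 3.1: (3.221,-15.155) -> (0.484,-13.7) [heading=152, draw]
Final: pos=(0.484,-13.7), heading=152, 5 segment(s) drawn
Segments drawn: 5

Answer: 5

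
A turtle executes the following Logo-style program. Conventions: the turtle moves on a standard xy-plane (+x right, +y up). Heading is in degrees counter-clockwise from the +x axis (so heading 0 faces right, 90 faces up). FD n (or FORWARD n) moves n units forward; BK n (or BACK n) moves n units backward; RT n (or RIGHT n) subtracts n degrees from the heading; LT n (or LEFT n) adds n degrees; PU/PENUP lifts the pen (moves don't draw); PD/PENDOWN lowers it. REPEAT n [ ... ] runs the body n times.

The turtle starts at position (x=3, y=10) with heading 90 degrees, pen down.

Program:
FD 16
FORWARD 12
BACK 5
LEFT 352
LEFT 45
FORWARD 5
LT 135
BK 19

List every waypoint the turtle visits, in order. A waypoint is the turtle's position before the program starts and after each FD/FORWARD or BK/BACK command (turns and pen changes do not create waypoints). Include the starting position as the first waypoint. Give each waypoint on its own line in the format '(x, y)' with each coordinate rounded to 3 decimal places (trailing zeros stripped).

Answer: (3, 10)
(3, 26)
(3, 38)
(3, 33)
(-0.009, 36.993)
(2.635, 55.808)

Derivation:
Executing turtle program step by step:
Start: pos=(3,10), heading=90, pen down
FD 16: (3,10) -> (3,26) [heading=90, draw]
FD 12: (3,26) -> (3,38) [heading=90, draw]
BK 5: (3,38) -> (3,33) [heading=90, draw]
LT 352: heading 90 -> 82
LT 45: heading 82 -> 127
FD 5: (3,33) -> (-0.009,36.993) [heading=127, draw]
LT 135: heading 127 -> 262
BK 19: (-0.009,36.993) -> (2.635,55.808) [heading=262, draw]
Final: pos=(2.635,55.808), heading=262, 5 segment(s) drawn
Waypoints (6 total):
(3, 10)
(3, 26)
(3, 38)
(3, 33)
(-0.009, 36.993)
(2.635, 55.808)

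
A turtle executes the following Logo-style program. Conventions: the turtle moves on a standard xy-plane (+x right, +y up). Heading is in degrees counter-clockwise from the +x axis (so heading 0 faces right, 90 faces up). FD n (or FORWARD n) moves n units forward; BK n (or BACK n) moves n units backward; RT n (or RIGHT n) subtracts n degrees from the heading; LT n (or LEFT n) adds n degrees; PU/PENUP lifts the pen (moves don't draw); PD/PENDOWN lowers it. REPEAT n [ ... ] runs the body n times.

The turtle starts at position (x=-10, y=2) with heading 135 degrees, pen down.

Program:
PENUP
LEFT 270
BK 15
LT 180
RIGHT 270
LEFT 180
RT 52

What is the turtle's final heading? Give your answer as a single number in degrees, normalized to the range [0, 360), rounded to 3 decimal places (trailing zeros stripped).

Answer: 83

Derivation:
Executing turtle program step by step:
Start: pos=(-10,2), heading=135, pen down
PU: pen up
LT 270: heading 135 -> 45
BK 15: (-10,2) -> (-20.607,-8.607) [heading=45, move]
LT 180: heading 45 -> 225
RT 270: heading 225 -> 315
LT 180: heading 315 -> 135
RT 52: heading 135 -> 83
Final: pos=(-20.607,-8.607), heading=83, 0 segment(s) drawn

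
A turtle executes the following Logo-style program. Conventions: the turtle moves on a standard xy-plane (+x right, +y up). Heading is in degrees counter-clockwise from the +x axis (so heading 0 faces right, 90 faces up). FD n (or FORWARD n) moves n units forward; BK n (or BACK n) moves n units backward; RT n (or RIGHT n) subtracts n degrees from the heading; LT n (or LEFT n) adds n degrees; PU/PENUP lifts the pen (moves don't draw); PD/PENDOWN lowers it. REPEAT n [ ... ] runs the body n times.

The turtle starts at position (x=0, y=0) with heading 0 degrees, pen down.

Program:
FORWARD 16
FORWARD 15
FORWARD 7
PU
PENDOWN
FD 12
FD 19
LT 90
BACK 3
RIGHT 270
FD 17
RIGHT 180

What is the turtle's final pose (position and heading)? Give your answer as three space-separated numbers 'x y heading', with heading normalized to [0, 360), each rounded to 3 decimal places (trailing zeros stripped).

Answer: 52 -3 0

Derivation:
Executing turtle program step by step:
Start: pos=(0,0), heading=0, pen down
FD 16: (0,0) -> (16,0) [heading=0, draw]
FD 15: (16,0) -> (31,0) [heading=0, draw]
FD 7: (31,0) -> (38,0) [heading=0, draw]
PU: pen up
PD: pen down
FD 12: (38,0) -> (50,0) [heading=0, draw]
FD 19: (50,0) -> (69,0) [heading=0, draw]
LT 90: heading 0 -> 90
BK 3: (69,0) -> (69,-3) [heading=90, draw]
RT 270: heading 90 -> 180
FD 17: (69,-3) -> (52,-3) [heading=180, draw]
RT 180: heading 180 -> 0
Final: pos=(52,-3), heading=0, 7 segment(s) drawn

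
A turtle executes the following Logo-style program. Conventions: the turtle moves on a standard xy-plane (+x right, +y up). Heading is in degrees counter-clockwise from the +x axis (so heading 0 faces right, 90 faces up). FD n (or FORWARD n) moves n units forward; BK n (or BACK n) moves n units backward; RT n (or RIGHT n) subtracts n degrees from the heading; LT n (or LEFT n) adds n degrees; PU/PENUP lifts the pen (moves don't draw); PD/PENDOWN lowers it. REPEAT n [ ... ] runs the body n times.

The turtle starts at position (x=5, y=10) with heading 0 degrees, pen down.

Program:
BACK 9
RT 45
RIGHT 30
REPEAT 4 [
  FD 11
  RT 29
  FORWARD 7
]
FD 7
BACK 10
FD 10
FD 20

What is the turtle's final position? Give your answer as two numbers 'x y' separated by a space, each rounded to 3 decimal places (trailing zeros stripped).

Answer: -68.278 -30.33

Derivation:
Executing turtle program step by step:
Start: pos=(5,10), heading=0, pen down
BK 9: (5,10) -> (-4,10) [heading=0, draw]
RT 45: heading 0 -> 315
RT 30: heading 315 -> 285
REPEAT 4 [
  -- iteration 1/4 --
  FD 11: (-4,10) -> (-1.153,-0.625) [heading=285, draw]
  RT 29: heading 285 -> 256
  FD 7: (-1.153,-0.625) -> (-2.846,-7.417) [heading=256, draw]
  -- iteration 2/4 --
  FD 11: (-2.846,-7.417) -> (-5.508,-18.091) [heading=256, draw]
  RT 29: heading 256 -> 227
  FD 7: (-5.508,-18.091) -> (-10.282,-23.21) [heading=227, draw]
  -- iteration 3/4 --
  FD 11: (-10.282,-23.21) -> (-17.784,-31.255) [heading=227, draw]
  RT 29: heading 227 -> 198
  FD 7: (-17.784,-31.255) -> (-24.441,-33.418) [heading=198, draw]
  -- iteration 4/4 --
  FD 11: (-24.441,-33.418) -> (-34.903,-36.817) [heading=198, draw]
  RT 29: heading 198 -> 169
  FD 7: (-34.903,-36.817) -> (-41.774,-35.482) [heading=169, draw]
]
FD 7: (-41.774,-35.482) -> (-48.645,-34.146) [heading=169, draw]
BK 10: (-48.645,-34.146) -> (-38.829,-36.054) [heading=169, draw]
FD 10: (-38.829,-36.054) -> (-48.645,-34.146) [heading=169, draw]
FD 20: (-48.645,-34.146) -> (-68.278,-30.33) [heading=169, draw]
Final: pos=(-68.278,-30.33), heading=169, 13 segment(s) drawn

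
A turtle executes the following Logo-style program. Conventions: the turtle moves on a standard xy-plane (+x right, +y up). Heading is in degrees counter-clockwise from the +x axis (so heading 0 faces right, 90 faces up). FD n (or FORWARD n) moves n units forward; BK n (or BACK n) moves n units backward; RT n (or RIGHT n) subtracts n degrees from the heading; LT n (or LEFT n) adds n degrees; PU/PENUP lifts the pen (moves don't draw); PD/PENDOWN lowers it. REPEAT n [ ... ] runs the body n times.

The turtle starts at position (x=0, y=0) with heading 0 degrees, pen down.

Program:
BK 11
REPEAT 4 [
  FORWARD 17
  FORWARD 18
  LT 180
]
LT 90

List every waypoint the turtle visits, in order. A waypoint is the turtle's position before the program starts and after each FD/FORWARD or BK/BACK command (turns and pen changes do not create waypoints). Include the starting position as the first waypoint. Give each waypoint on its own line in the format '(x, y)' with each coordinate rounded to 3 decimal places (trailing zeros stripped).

Answer: (0, 0)
(-11, 0)
(6, 0)
(24, 0)
(7, 0)
(-11, 0)
(6, 0)
(24, 0)
(7, 0)
(-11, 0)

Derivation:
Executing turtle program step by step:
Start: pos=(0,0), heading=0, pen down
BK 11: (0,0) -> (-11,0) [heading=0, draw]
REPEAT 4 [
  -- iteration 1/4 --
  FD 17: (-11,0) -> (6,0) [heading=0, draw]
  FD 18: (6,0) -> (24,0) [heading=0, draw]
  LT 180: heading 0 -> 180
  -- iteration 2/4 --
  FD 17: (24,0) -> (7,0) [heading=180, draw]
  FD 18: (7,0) -> (-11,0) [heading=180, draw]
  LT 180: heading 180 -> 0
  -- iteration 3/4 --
  FD 17: (-11,0) -> (6,0) [heading=0, draw]
  FD 18: (6,0) -> (24,0) [heading=0, draw]
  LT 180: heading 0 -> 180
  -- iteration 4/4 --
  FD 17: (24,0) -> (7,0) [heading=180, draw]
  FD 18: (7,0) -> (-11,0) [heading=180, draw]
  LT 180: heading 180 -> 0
]
LT 90: heading 0 -> 90
Final: pos=(-11,0), heading=90, 9 segment(s) drawn
Waypoints (10 total):
(0, 0)
(-11, 0)
(6, 0)
(24, 0)
(7, 0)
(-11, 0)
(6, 0)
(24, 0)
(7, 0)
(-11, 0)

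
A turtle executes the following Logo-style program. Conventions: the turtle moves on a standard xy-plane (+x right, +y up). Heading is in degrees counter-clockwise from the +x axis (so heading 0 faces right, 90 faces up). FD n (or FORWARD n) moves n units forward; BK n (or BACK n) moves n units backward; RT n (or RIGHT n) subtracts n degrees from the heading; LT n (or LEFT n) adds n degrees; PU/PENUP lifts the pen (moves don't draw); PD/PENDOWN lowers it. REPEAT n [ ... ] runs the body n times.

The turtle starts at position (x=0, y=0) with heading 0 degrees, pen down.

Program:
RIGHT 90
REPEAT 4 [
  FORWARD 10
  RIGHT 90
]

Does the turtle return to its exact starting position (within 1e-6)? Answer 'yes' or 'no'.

Answer: yes

Derivation:
Executing turtle program step by step:
Start: pos=(0,0), heading=0, pen down
RT 90: heading 0 -> 270
REPEAT 4 [
  -- iteration 1/4 --
  FD 10: (0,0) -> (0,-10) [heading=270, draw]
  RT 90: heading 270 -> 180
  -- iteration 2/4 --
  FD 10: (0,-10) -> (-10,-10) [heading=180, draw]
  RT 90: heading 180 -> 90
  -- iteration 3/4 --
  FD 10: (-10,-10) -> (-10,0) [heading=90, draw]
  RT 90: heading 90 -> 0
  -- iteration 4/4 --
  FD 10: (-10,0) -> (0,0) [heading=0, draw]
  RT 90: heading 0 -> 270
]
Final: pos=(0,0), heading=270, 4 segment(s) drawn

Start position: (0, 0)
Final position: (0, 0)
Distance = 0; < 1e-6 -> CLOSED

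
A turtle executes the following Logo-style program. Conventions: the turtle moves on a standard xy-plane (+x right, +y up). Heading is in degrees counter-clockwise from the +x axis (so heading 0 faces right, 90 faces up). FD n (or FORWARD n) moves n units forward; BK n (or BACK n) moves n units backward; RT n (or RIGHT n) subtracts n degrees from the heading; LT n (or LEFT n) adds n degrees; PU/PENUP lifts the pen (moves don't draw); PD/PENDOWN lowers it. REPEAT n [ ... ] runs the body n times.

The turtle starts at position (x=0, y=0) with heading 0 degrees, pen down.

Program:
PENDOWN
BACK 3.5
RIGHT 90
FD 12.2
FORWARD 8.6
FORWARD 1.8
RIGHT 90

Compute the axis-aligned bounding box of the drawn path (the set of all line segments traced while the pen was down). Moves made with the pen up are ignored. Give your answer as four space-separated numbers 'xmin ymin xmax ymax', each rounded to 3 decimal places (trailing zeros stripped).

Executing turtle program step by step:
Start: pos=(0,0), heading=0, pen down
PD: pen down
BK 3.5: (0,0) -> (-3.5,0) [heading=0, draw]
RT 90: heading 0 -> 270
FD 12.2: (-3.5,0) -> (-3.5,-12.2) [heading=270, draw]
FD 8.6: (-3.5,-12.2) -> (-3.5,-20.8) [heading=270, draw]
FD 1.8: (-3.5,-20.8) -> (-3.5,-22.6) [heading=270, draw]
RT 90: heading 270 -> 180
Final: pos=(-3.5,-22.6), heading=180, 4 segment(s) drawn

Segment endpoints: x in {-3.5, -3.5, -3.5, 0}, y in {-22.6, -20.8, -12.2, 0}
xmin=-3.5, ymin=-22.6, xmax=0, ymax=0

Answer: -3.5 -22.6 0 0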